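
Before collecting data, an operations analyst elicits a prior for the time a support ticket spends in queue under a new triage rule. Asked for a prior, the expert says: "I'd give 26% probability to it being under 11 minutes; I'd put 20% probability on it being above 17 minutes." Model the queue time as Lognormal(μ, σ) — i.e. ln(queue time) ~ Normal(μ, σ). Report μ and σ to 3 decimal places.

If T ~ Lognormal(μ,σ) then ln T ~ Normal(μ,σ), so the p-quantile of ln T is μ + z_p·σ.
ln(11) = 2.398 and ln(17) = 2.833; z_{0.26} = -0.6433, z_{0.8} = 0.8416.
σ = (2.833 − 2.398)/(0.8416 − (-0.6433)) = 0.293.
μ = 2.398 − (-0.6433)·0.293 = 2.586.

μ ≈ 2.586, σ ≈ 0.293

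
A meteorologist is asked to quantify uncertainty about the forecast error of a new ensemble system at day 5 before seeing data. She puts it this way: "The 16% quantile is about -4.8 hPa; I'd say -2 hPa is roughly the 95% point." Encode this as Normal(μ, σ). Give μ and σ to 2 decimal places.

μ = -3.74, σ = 1.06

The p-quantile of Normal(μ,σ) is μ + z_p·σ, with z_{0.16} = -0.9945 and z_{0.95} = 1.645.
Eliminate σ: μ = (z₂·x₁ − z₁·x₂)/(z₂ − z₁) = (1.645·-4.8 − (-0.9945)·-2)/2.639 = -3.74.
Then σ = (x₂ − x₁)/(z₂ − z₁) = (-2 − -4.8)/2.639 = 1.06.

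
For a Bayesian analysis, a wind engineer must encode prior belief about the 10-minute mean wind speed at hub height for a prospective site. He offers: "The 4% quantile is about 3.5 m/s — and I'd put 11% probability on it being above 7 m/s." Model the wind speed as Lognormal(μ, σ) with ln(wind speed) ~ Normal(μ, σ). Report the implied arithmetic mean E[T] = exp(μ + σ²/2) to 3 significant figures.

E[T] ≈ 5.41 m/s

If T ~ Lognormal(μ,σ) then ln T ~ Normal(μ,σ), so the p-quantile of ln T is μ + z_p·σ.
ln(3.5) = 1.253 and ln(7) = 1.946; z_{0.04} = -1.751, z_{0.89} = 1.227.
σ = (1.946 − 1.253)/(1.227 − (-1.751)) = 0.233.
μ = 1.253 − (-1.751)·0.233 = 1.660.
E[T] = exp(μ + σ²/2) = exp(1.660 + 0.0271) = 5.41 m/s.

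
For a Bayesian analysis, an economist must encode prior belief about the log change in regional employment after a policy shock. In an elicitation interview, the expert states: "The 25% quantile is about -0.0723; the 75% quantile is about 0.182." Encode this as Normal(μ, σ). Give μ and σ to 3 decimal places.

For Normal(μ,σ), the p-quantile is μ + z_p·σ. Here z_{0.25} = -0.6745, z_{0.75} = 0.6745.
So -0.0723 = μ − 0.6745σ and 0.182 = μ + 0.6745σ.
Subtracting: σ = (0.182 − -0.0723)/(0.6745 − (-0.6745)) = 0.189.
Then μ = -0.0723 − (-0.6745)·0.189 = 0.055.

μ = 0.055, σ = 0.189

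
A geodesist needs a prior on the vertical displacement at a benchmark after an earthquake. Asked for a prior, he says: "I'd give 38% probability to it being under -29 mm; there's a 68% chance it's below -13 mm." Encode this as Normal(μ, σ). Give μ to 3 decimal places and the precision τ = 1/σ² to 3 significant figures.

μ = -22.678, τ = 0.00234

For Normal(μ,σ), the p-quantile is μ + z_p·σ. Here z_{0.38} = -0.3055, z_{0.68} = 0.4677.
So -29 = μ − 0.3055σ and -13 = μ + 0.4677σ.
Subtracting: σ = (-13 − -29)/(0.4677 − (-0.3055)) = 20.694.
Then μ = -29 − (-0.3055)·20.694 = -22.678.
Precision τ = 1/σ² = 1/20.69² = 0.00234.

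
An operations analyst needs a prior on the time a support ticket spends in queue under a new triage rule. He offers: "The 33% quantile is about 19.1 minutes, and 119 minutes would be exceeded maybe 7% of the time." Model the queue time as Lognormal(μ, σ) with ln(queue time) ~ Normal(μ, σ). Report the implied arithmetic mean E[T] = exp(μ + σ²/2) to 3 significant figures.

E[T] ≈ 45.9 minutes

If T ~ Lognormal(μ,σ) then ln T ~ Normal(μ,σ), so the p-quantile of ln T is μ + z_p·σ.
ln(19.1) = 2.95 and ln(119) = 4.779; z_{0.33} = -0.4399, z_{0.93} = 1.476.
σ = (4.779 − 2.95)/(1.476 − (-0.4399)) = 0.955.
μ = 2.95 − (-0.4399)·0.955 = 3.370.
E[T] = exp(μ + σ²/2) = exp(3.370 + 0.4560) = 45.9 minutes.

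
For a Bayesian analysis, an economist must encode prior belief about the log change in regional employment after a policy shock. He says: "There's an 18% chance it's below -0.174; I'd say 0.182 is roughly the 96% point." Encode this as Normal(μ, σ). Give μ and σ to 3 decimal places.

For Normal(μ,σ), the p-quantile is μ + z_p·σ. Here z_{0.18} = -0.9154, z_{0.96} = 1.751.
So -0.174 = μ − 0.9154σ and 0.182 = μ + 1.751σ.
Subtracting: σ = (0.182 − -0.174)/(1.751 − (-0.9154)) = 0.134.
Then μ = -0.174 − (-0.9154)·0.134 = -0.052.

μ = -0.052, σ = 0.134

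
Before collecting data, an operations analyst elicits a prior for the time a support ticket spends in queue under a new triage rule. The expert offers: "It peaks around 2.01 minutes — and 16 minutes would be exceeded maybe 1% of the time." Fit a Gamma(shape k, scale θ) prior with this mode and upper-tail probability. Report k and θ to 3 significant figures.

k ≈ 1.78, θ ≈ 2.57

Gamma(k,θ) with k>1 has mode (k−1)θ, so θ = 2.01/(k−1).
Need P(X < 16) = 0.99 with θ tied to k this way. Start at k = 2, θ = 2.01: P(X<16) ≈ 0.997.
Too high — lower k to spread out. Iterating converges to k ≈ 1.78.
Then θ = 2.01/(1.78−1) ≈ 2.57.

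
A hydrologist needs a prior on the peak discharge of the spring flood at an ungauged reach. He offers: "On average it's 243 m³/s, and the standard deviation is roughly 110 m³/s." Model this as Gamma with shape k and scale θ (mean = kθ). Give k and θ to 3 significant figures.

For Gamma(k, scale θ): mean = kθ, variance = kθ², so CV = 1/√k.
CV = SD/mean = 110/243 = 0.4527, hence k = 1/CV² = 4.88.
Then θ = mean/k = 243/4.88 = 49.8.

k ≈ 4.88, θ ≈ 49.8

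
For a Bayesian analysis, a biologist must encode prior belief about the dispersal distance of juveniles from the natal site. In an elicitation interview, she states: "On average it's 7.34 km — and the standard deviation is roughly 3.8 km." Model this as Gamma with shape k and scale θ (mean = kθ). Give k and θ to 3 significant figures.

k ≈ 3.73, θ ≈ 1.97

For Gamma(k, scale θ): mean = kθ, variance = kθ², so CV = 1/√k.
CV = SD/mean = 3.8/7.34 = 0.5177, hence k = 1/CV² = 3.73.
Then θ = mean/k = 7.34/3.73 = 1.97.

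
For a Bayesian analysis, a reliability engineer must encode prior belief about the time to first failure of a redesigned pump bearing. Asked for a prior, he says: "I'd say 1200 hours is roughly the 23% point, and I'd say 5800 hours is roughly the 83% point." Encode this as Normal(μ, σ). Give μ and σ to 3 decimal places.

μ = 3207.484, σ = 2717.051

The p-quantile of Normal(μ,σ) is μ + z_p·σ, with z_{0.23} = -0.7388 and z_{0.83} = 0.9542.
Eliminate σ: μ = (z₂·x₁ − z₁·x₂)/(z₂ − z₁) = (0.9542·1200 − (-0.7388)·5800)/1.693 = 3207.484.
Then σ = (x₂ − x₁)/(z₂ − z₁) = (5800 − 1200)/1.693 = 2717.051.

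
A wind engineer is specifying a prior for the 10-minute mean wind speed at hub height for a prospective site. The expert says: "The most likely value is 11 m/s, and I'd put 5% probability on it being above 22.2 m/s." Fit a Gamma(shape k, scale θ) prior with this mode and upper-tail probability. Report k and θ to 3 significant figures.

Gamma(k,θ) with k>1 has mode (k−1)θ, so θ = 11/(k−1).
Need P(X < 22.2) = 0.95 with θ tied to k this way. Start at k = 2, θ = 11: P(X<22.2) ≈ 0.599.
Too low — raise k to concentrate. Iterating converges to k ≈ 6.62.
Then θ = 11/(6.62−1) ≈ 1.96.

k ≈ 6.62, θ ≈ 1.96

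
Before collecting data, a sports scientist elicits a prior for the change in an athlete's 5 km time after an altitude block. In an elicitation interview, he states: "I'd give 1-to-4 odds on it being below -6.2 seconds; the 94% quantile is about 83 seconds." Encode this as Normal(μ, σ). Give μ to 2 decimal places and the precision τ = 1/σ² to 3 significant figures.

The p-quantile of Normal(μ,σ) is μ + z_p·σ, with z_{0.2} = -0.8416 and z_{0.94} = 1.555.
Eliminate σ: μ = (z₂·x₁ − z₁·x₂)/(z₂ − z₁) = (1.555·-6.2 − (-0.8416)·83)/2.396 = 25.13.
Then σ = (x₂ − x₁)/(z₂ − z₁) = (83 − -6.2)/2.396 = 37.22.
Precision τ = 1/σ² = 1/37.22² = 0.000722.

μ = 25.13, τ = 0.000722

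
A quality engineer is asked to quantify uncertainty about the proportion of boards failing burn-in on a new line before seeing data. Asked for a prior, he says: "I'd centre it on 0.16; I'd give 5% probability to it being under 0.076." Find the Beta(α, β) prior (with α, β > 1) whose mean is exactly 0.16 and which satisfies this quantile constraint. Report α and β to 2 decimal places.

α ≈ 6.33, β ≈ 33.24

With mean 0.16 fixed, write α = 0.16s, β = 0.84s where s = α+β.
Need P(θ < 0.076) = 0.05 under Beta(0.16s, 0.84s). Normal approximation: (q−m)/√(m(1−m)/s) ≈ z_{0.05} = -1.64, so s ≈ 0.16·0.84·(-1.64)²/(0.076−0.16)² = 51.5.
At s = 51.5: P(θ<0.076) ≈ 0.028. Adjusting to match 0.05 gives s ≈ 39.58.
So α = 0.16·39.58 ≈ 6.33, β = 0.84·39.58 ≈ 33.24.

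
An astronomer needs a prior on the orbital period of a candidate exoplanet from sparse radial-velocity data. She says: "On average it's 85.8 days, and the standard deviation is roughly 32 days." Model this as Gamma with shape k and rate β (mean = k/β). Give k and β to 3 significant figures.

For Gamma(k, rate β): mean = k/β, variance = k/β², so CV = 1/√k.
CV = SD/mean = 32/85.8 = 0.373, hence k = 1/CV² = 7.19.
Then β = k/mean = 7.19/85.8 = 0.0838.

k ≈ 7.19, β ≈ 0.0838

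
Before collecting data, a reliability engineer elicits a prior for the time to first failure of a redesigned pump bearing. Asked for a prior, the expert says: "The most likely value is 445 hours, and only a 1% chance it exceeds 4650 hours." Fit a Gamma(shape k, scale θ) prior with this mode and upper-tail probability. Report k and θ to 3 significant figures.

Gamma(k,θ) with k>1 has mode (k−1)θ, so θ = 445/(k−1).
Need P(X < 4650) = 0.99 with θ tied to k this way. Start at k = 2, θ = 445: P(X<4650) ≈ 1.000.
Too high — lower k to spread out. Iterating converges to k ≈ 1.55.
Then θ = 445/(1.55−1) ≈ 805.

k ≈ 1.55, θ ≈ 805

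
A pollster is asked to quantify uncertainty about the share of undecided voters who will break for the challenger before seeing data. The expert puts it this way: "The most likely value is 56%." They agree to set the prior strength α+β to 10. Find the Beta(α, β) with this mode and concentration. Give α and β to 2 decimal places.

α = 5.48, β = 4.52

For α,β > 1 the Beta mode is (α−1)/(α+β−2). With α+β = 10, the mode is (α−1)/8.
Set (α−1)/8 = 0.56 → α = 1 + 0.56·8 = 5.48.
β = 10 − α = 4.52.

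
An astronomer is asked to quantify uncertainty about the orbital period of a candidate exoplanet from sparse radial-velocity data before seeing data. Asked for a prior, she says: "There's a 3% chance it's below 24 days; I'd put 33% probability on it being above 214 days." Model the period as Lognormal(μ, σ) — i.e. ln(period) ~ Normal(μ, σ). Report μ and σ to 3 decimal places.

μ ≈ 4.951, σ ≈ 0.943

If T ~ Lognormal(μ,σ) then ln T ~ Normal(μ,σ), so the p-quantile of ln T is μ + z_p·σ.
ln(24) = 3.178 and ln(214) = 5.366; z_{0.03} = -1.881, z_{0.67} = 0.4399.
σ = (5.366 − 3.178)/(0.4399 − (-1.881)) = 0.943.
μ = 3.178 − (-1.881)·0.943 = 4.951.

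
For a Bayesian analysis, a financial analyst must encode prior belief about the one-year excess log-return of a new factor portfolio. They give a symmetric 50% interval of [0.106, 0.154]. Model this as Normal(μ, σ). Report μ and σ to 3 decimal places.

A symmetric 50% interval runs μ ± z·σ with z = 0.6745.
Half-width = 0.024, so σ = 0.024/0.6745 = 0.036.
μ is the interval midpoint, 0.130.

μ = 0.130, σ = 0.036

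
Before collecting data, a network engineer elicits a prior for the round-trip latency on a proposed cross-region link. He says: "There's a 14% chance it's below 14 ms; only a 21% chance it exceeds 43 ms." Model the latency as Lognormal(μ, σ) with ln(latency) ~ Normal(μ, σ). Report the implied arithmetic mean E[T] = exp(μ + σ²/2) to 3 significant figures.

E[T] ≈ 31.8 ms

If T ~ Lognormal(μ,σ) then ln T ~ Normal(μ,σ), so the p-quantile of ln T is μ + z_p·σ.
ln(14) = 2.639 and ln(43) = 3.761; z_{0.14} = -1.08, z_{0.79} = 0.8064.
σ = (3.761 − 2.639)/(0.8064 − (-1.08)) = 0.595.
μ = 2.639 − (-1.08)·0.595 = 3.282.
E[T] = exp(μ + σ²/2) = exp(3.282 + 0.1769) = 31.8 ms.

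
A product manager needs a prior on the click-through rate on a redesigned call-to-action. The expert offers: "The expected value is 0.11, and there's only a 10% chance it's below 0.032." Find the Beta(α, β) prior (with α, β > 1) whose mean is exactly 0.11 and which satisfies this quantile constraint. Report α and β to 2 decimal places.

α ≈ 2.04, β ≈ 16.53

With mean 0.11 fixed, write α = 0.11s, β = 0.89s where s = α+β.
Need P(θ < 0.032) = 0.1 under Beta(0.11s, 0.89s). Normal approximation: (q−m)/√(m(1−m)/s) ≈ z_{0.1} = -1.28, so s ≈ 0.11·0.89·(-1.28)²/(0.032−0.11)² = 26.4.
At s = 26.4: P(θ<0.032) ≈ 0.054. Adjusting to match 0.1 gives s ≈ 18.58.
So α = 0.11·18.58 ≈ 2.04, β = 0.89·18.58 ≈ 16.53.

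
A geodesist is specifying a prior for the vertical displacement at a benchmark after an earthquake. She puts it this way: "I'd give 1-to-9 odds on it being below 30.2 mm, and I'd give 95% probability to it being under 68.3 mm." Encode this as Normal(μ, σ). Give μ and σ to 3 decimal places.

μ = 46.885, σ = 13.019

The p-quantile of Normal(μ,σ) is μ + z_p·σ, with z_{0.1} = -1.282 and z_{0.95} = 1.645.
Eliminate σ: μ = (z₂·x₁ − z₁·x₂)/(z₂ − z₁) = (1.645·30.2 − (-1.282)·68.3)/2.926 = 46.885.
Then σ = (x₂ − x₁)/(z₂ − z₁) = (68.3 − 30.2)/2.926 = 13.019.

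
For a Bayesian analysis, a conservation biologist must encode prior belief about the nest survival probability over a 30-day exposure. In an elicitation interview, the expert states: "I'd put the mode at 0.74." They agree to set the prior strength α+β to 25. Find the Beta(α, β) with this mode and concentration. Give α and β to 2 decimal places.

For α,β > 1 the Beta mode is (α−1)/(α+β−2). With α+β = 25, the mode is (α−1)/23.
Set (α−1)/23 = 0.74 → α = 1 + 0.74·23 = 18.02.
β = 25 − α = 6.98.

α = 18.02, β = 6.98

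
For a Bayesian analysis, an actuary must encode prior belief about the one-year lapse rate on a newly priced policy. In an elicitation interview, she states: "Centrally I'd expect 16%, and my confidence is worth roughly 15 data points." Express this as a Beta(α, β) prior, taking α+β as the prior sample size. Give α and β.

α = 2.4, β = 12.6

Under the effective-sample-size interpretation, Beta(α, β) has prior mean α/(α+β) and prior sample size α+β.
So α+β = 15 and α/(α+β) = 0.16, giving α = 0.16·15 = 2.4 and β = 15 − 2.4 = 12.6.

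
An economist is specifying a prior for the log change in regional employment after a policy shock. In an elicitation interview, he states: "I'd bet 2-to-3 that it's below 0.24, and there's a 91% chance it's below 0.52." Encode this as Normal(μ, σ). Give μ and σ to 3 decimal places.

For Normal(μ,σ), the p-quantile is μ + z_p·σ. Here z_{0.4} = -0.2533, z_{0.91} = 1.341.
So 0.24 = μ − 0.2533σ and 0.52 = μ + 1.341σ.
Subtracting: σ = (0.52 − 0.24)/(1.341 − (-0.2533)) = 0.176.
Then μ = 0.24 − (-0.2533)·0.176 = 0.284.

μ = 0.284, σ = 0.176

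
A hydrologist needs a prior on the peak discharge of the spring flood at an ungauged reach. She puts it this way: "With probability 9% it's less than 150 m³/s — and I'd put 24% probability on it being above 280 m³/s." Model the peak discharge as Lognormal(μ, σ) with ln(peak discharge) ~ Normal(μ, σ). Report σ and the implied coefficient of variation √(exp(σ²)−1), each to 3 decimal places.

σ ≈ 0.305, CV ≈ 0.312

If T ~ Lognormal(μ,σ) then ln T ~ Normal(μ,σ), so the p-quantile of ln T is μ + z_p·σ.
ln(150) = 5.011 and ln(280) = 5.635; z_{0.09} = -1.341, z_{0.76} = 0.7063.
σ = (5.635 − 5.011)/(0.7063 − (-1.341)) = 0.305.
μ = 5.011 − (-1.341)·0.305 = 5.419.
CV = √(exp(σ²)−1) = √(exp(0.0930)−1) = 0.312.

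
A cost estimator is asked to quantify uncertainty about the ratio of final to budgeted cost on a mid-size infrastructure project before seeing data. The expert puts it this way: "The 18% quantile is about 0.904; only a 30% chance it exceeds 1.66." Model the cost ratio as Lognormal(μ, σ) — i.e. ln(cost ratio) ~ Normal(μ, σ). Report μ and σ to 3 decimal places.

μ ≈ 0.285, σ ≈ 0.422

If T ~ Lognormal(μ,σ) then ln T ~ Normal(μ,σ), so the p-quantile of ln T is μ + z_p·σ.
ln(0.904) = -0.1009 and ln(1.66) = 0.5068; z_{0.18} = -0.9154, z_{0.7} = 0.5244.
σ = (0.5068 − -0.1009)/(0.5244 − (-0.9154)) = 0.422.
μ = -0.1009 − (-0.9154)·0.422 = 0.285.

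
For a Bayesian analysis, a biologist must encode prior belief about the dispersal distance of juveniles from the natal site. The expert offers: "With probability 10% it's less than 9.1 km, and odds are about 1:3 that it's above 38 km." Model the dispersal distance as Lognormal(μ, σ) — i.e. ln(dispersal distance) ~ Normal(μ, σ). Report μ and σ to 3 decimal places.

μ ≈ 3.145, σ ≈ 0.731

If T ~ Lognormal(μ,σ) then ln T ~ Normal(μ,σ), so the p-quantile of ln T is μ + z_p·σ.
ln(9.1) = 2.208 and ln(38) = 3.638; z_{0.1} = -1.282, z_{0.75} = 0.6745.
σ = (3.638 − 2.208)/(0.6745 − (-1.282)) = 0.731.
μ = 2.208 − (-1.282)·0.731 = 3.145.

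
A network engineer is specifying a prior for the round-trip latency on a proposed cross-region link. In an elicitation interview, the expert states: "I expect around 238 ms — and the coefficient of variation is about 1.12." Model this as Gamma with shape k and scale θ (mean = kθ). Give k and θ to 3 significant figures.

For Gamma(k, scale θ): mean = kθ, variance = kθ², so CV = 1/√k.
CV = 1.12, hence k = 1/CV² = 0.797.
Then θ = mean/k = 238/0.797 = 299.

k ≈ 0.797, θ ≈ 299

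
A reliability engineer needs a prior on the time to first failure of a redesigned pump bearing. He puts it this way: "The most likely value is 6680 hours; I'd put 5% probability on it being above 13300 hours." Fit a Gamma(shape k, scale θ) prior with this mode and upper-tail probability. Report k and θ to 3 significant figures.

Gamma(k,θ) with k>1 has mode (k−1)θ, so θ = 6680/(k−1).
Need P(X < 13300) = 0.95 with θ tied to k this way. Start at k = 2, θ = 6680: P(X<13300) ≈ 0.592.
Too low — raise k to concentrate. Iterating converges to k ≈ 6.85.
Then θ = 6680/(6.85−1) ≈ 1140.

k ≈ 6.85, θ ≈ 1140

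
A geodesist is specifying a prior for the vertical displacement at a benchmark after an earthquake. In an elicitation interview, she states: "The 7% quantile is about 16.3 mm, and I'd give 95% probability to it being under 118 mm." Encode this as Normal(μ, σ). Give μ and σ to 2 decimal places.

μ = 64.40, σ = 32.59

The p-quantile of Normal(μ,σ) is μ + z_p·σ, with z_{0.07} = -1.476 and z_{0.95} = 1.645.
Eliminate σ: μ = (z₂·x₁ − z₁·x₂)/(z₂ − z₁) = (1.645·16.3 − (-1.476)·118)/3.121 = 64.40.
Then σ = (x₂ − x₁)/(z₂ − z₁) = (118 − 16.3)/3.121 = 32.59.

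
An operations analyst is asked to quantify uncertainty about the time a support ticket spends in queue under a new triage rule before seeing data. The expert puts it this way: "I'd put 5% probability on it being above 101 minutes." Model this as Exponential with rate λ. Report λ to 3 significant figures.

λ ≈ 0.0297

P(T > 101.0) = e^(−λ·101.0) = 0.05, so λ = −ln(0.05)/101.0 = 0.0297.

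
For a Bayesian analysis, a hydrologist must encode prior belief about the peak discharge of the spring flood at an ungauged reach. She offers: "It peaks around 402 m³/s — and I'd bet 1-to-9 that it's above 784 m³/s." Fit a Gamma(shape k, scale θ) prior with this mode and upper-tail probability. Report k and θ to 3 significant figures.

k ≈ 5.29, θ ≈ 93.7

Gamma(k,θ) with k>1 has mode (k−1)θ, so θ = 402/(k−1).
Need P(X < 784) = 0.9 with θ tied to k this way. Start at k = 2, θ = 402: P(X<784) ≈ 0.580.
Too low — raise k to concentrate. Iterating converges to k ≈ 5.29.
Then θ = 402/(5.29−1) ≈ 93.7.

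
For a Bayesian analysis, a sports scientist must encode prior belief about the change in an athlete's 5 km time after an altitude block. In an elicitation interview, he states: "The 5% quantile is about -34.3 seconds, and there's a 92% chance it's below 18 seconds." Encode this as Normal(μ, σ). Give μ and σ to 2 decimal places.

For Normal(μ,σ), the p-quantile is μ + z_p·σ. Here z_{0.05} = -1.645, z_{0.92} = 1.405.
So -34.3 = μ − 1.645σ and 18 = μ + 1.405σ.
Subtracting: σ = (18 − -34.3)/(1.405 − (-1.645)) = 17.15.
Then μ = -34.3 − (-1.645)·17.15 = -6.09.

μ = -6.09, σ = 17.15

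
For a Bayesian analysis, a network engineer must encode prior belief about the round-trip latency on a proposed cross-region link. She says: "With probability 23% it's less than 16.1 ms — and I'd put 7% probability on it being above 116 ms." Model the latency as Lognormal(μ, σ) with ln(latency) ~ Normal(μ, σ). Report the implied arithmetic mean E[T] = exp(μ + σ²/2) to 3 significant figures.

If T ~ Lognormal(μ,σ) then ln T ~ Normal(μ,σ), so the p-quantile of ln T is μ + z_p·σ.
ln(16.1) = 2.779 and ln(116) = 4.754; z_{0.23} = -0.7388, z_{0.93} = 1.476.
σ = (4.754 − 2.779)/(1.476 − (-0.7388)) = 0.892.
μ = 2.779 − (-0.7388)·0.892 = 3.438.
E[T] = exp(μ + σ²/2) = exp(3.438 + 0.3976) = 46.3 ms.

E[T] ≈ 46.3 ms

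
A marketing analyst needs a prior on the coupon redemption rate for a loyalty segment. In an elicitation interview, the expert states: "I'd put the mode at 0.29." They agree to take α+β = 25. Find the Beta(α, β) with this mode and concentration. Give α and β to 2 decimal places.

For α,β > 1 the Beta mode is (α−1)/(α+β−2). With α+β = 25, the mode is (α−1)/23.
Set (α−1)/23 = 0.29 → α = 1 + 0.29·23 = 7.67.
β = 25 − α = 17.33.

α = 7.67, β = 17.33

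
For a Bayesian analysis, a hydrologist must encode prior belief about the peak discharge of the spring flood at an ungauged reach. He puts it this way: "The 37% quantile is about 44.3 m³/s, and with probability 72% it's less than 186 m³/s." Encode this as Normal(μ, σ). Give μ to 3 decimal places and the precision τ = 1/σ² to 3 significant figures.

μ = 95.709, τ = 4.17e-05

For Normal(μ,σ), the p-quantile is μ + z_p·σ. Here z_{0.37} = -0.3319, z_{0.72} = 0.5828.
So 44.3 = μ − 0.3319σ and 186 = μ + 0.5828σ.
Subtracting: σ = (186 − 44.3)/(0.5828 − (-0.3319)) = 154.915.
Then μ = 44.3 − (-0.3319)·154.915 = 95.709.
Precision τ = 1/σ² = 1/154.9² = 4.17e-05.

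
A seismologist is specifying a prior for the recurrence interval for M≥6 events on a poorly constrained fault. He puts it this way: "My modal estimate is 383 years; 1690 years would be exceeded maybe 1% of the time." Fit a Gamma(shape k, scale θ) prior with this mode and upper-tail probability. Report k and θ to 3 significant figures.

Gamma(k,θ) with k>1 has mode (k−1)θ, so θ = 383/(k−1).
Need P(X < 1690) = 0.99 with θ tied to k this way. Start at k = 2, θ = 383: P(X<1690) ≈ 0.934.
Too low — raise k to concentrate. Iterating converges to k ≈ 2.85.
Then θ = 383/(2.85−1) ≈ 208.

k ≈ 2.85, θ ≈ 208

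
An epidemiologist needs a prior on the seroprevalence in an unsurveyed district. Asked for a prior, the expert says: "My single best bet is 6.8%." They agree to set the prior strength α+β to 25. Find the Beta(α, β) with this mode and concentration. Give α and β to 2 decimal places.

α = 2.56, β = 22.44

For α,β > 1 the Beta mode is (α−1)/(α+β−2). With α+β = 25, the mode is (α−1)/23.
Set (α−1)/23 = 0.068 → α = 1 + 0.068·23 = 2.56.
β = 25 − α = 22.44.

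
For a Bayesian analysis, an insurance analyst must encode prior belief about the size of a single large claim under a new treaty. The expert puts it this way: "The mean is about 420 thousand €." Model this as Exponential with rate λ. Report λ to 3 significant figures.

Exponential mean = 1/λ, so λ = 1/420.0 = 0.00238.

λ ≈ 0.00238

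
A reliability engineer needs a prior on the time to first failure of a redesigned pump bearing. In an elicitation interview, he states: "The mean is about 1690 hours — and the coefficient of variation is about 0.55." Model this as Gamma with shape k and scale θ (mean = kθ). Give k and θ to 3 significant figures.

For Gamma(k, scale θ): mean = kθ, variance = kθ², so CV = 1/√k.
CV = 0.55, hence k = 1/CV² = 3.31.
Then θ = mean/k = 1690/3.31 = 511.

k ≈ 3.31, θ ≈ 511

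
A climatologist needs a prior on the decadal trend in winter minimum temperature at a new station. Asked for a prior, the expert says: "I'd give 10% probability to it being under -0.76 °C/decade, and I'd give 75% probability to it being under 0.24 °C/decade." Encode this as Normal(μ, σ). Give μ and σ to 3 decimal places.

μ = -0.105, σ = 0.511

For Normal(μ,σ), the p-quantile is μ + z_p·σ. Here z_{0.1} = -1.282, z_{0.75} = 0.6745.
So -0.76 = μ − 1.282σ and 0.24 = μ + 0.6745σ.
Subtracting: σ = (0.24 − -0.76)/(0.6745 − (-1.282)) = 0.511.
Then μ = -0.76 − (-1.282)·0.511 = -0.105.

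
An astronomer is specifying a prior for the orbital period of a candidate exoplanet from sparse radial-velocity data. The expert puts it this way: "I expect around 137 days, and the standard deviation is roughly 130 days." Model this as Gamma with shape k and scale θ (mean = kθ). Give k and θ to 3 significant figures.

For Gamma(k, scale θ): mean = kθ, variance = kθ², so CV = 1/√k.
CV = SD/mean = 130/137 = 0.9489, hence k = 1/CV² = 1.11.
Then θ = mean/k = 137/1.11 = 123.

k ≈ 1.11, θ ≈ 123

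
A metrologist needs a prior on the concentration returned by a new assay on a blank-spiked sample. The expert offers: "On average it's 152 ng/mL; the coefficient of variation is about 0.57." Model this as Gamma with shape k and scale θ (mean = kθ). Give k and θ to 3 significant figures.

k ≈ 3.08, θ ≈ 49.4

For Gamma(k, scale θ): mean = kθ, variance = kθ², so CV = 1/√k.
CV = 0.57, hence k = 1/CV² = 3.08.
Then θ = mean/k = 152/3.08 = 49.4.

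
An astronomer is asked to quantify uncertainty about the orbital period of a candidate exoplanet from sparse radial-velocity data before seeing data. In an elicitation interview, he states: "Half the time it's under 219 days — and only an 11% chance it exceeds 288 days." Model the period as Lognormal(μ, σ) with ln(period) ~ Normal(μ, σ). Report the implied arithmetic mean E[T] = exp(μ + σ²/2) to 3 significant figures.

If T ~ Lognormal(μ,σ) then ln T ~ Normal(μ,σ), so the p-quantile of ln T is μ + z_p·σ.
ln(219) = 5.389 and ln(288) = 5.663; z_{0.5} = 0, z_{0.89} = 1.227.
σ = (5.663 − 5.389)/(1.227 − (0)) = 0.223.
μ = 5.389 − (0)·0.223 = 5.389.
E[T] = exp(μ + σ²/2) = exp(5.389 + 0.0249) = 225 days.

E[T] ≈ 225 days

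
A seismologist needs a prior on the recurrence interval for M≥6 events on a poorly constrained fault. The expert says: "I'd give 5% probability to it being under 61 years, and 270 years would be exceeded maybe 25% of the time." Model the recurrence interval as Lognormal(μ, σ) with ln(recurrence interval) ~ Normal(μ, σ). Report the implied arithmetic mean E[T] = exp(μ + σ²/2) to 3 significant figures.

If T ~ Lognormal(μ,σ) then ln T ~ Normal(μ,σ), so the p-quantile of ln T is μ + z_p·σ.
ln(61) = 4.111 and ln(270) = 5.598; z_{0.05} = -1.645, z_{0.75} = 0.6745.
σ = (5.598 − 4.111)/(0.6745 − (-1.645)) = 0.641.
μ = 4.111 − (-1.645)·0.641 = 5.166.
E[T] = exp(μ + σ²/2) = exp(5.166 + 0.2057) = 215 years.

E[T] ≈ 215 years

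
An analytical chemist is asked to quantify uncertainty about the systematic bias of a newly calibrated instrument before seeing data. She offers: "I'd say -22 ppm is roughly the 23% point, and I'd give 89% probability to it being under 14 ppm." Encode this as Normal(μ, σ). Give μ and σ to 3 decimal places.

For Normal(μ,σ), the p-quantile is μ + z_p·σ. Here z_{0.23} = -0.7388, z_{0.89} = 1.227.
So -22 = μ − 0.7388σ and 14 = μ + 1.227σ.
Subtracting: σ = (14 − -22)/(1.227 − (-0.7388)) = 18.317.
Then μ = -22 − (-0.7388)·18.317 = -8.466.

μ = -8.466, σ = 18.317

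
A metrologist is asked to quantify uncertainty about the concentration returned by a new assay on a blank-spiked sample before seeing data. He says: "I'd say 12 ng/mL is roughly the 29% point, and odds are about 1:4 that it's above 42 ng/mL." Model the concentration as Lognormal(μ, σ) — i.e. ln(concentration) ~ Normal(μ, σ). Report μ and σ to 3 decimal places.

μ ≈ 2.982, σ ≈ 0.898

If T ~ Lognormal(μ,σ) then ln T ~ Normal(μ,σ), so the p-quantile of ln T is μ + z_p·σ.
ln(12) = 2.485 and ln(42) = 3.738; z_{0.29} = -0.5534, z_{0.8} = 0.8416.
σ = (3.738 − 2.485)/(0.8416 − (-0.5534)) = 0.898.
μ = 2.485 − (-0.5534)·0.898 = 2.982.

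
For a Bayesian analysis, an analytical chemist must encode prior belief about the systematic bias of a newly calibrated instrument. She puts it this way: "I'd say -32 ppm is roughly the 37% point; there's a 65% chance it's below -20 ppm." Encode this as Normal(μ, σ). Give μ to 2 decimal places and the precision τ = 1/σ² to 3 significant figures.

The p-quantile of Normal(μ,σ) is μ + z_p·σ, with z_{0.37} = -0.3319 and z_{0.65} = 0.3853.
Eliminate σ: μ = (z₂·x₁ − z₁·x₂)/(z₂ − z₁) = (0.3853·-32 − (-0.3319)·-20)/0.7172 = -26.45.
Then σ = (x₂ − x₁)/(z₂ − z₁) = (-20 − -32)/0.7172 = 16.73.
Precision τ = 1/σ² = 1/16.73² = 0.00357.

μ = -26.45, τ = 0.00357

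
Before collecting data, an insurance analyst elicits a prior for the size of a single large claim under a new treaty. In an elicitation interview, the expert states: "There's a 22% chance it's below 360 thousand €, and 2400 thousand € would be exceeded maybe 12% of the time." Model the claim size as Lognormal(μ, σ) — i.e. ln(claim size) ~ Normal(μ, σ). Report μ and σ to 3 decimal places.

μ ≈ 6.638, σ ≈ 0.974

If T ~ Lognormal(μ,σ) then ln T ~ Normal(μ,σ), so the p-quantile of ln T is μ + z_p·σ.
ln(360) = 5.886 and ln(2400) = 7.783; z_{0.22} = -0.7722, z_{0.88} = 1.175.
σ = (7.783 − 5.886)/(1.175 − (-0.7722)) = 0.974.
μ = 5.886 − (-0.7722)·0.974 = 6.638.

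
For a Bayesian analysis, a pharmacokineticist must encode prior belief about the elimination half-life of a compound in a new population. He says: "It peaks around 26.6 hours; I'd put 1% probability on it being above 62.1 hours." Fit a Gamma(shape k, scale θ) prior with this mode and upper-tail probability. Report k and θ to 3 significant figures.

Gamma(k,θ) with k>1 has mode (k−1)θ, so θ = 26.6/(k−1).
Need P(X < 62.1) = 0.99 with θ tied to k this way. Start at k = 2, θ = 26.6: P(X<62.1) ≈ 0.677.
Too low — raise k to concentrate. Iterating converges to k ≈ 7.63.
Then θ = 26.6/(7.63−1) ≈ 4.01.

k ≈ 7.63, θ ≈ 4.01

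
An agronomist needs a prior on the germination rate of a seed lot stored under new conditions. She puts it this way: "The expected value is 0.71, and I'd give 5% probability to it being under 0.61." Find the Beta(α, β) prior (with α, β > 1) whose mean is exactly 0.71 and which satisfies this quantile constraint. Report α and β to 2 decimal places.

α ≈ 42.20, β ≈ 17.24

With mean 0.71 fixed, write α = 0.71s, β = 0.29s where s = α+β.
Need P(θ < 0.61) = 0.05 under Beta(0.71s, 0.29s). Normal approximation: (q−m)/√(m(1−m)/s) ≈ z_{0.05} = -1.64, so s ≈ 0.71·0.29·(-1.64)²/(0.61−0.71)² = 55.7.
At s = 55.7: P(θ<0.61) ≈ 0.055. Adjusting to match 0.05 gives s ≈ 59.44.
So α = 0.71·59.44 ≈ 42.20, β = 0.29·59.44 ≈ 17.24.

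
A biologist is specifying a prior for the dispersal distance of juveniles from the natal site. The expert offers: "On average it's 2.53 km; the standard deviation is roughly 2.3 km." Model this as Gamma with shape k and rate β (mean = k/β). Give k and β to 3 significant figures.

For Gamma(k, rate β): mean = k/β, variance = k/β², so CV = 1/√k.
CV = SD/mean = 2.3/2.53 = 0.9091, hence k = 1/CV² = 1.21.
Then β = k/mean = 1.21/2.53 = 0.478.

k ≈ 1.21, β ≈ 0.478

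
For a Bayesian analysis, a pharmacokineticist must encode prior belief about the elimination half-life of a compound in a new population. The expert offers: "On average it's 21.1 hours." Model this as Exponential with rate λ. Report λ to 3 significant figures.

Exponential mean = 1/λ, so λ = 1/21.1 = 0.0474.

λ ≈ 0.0474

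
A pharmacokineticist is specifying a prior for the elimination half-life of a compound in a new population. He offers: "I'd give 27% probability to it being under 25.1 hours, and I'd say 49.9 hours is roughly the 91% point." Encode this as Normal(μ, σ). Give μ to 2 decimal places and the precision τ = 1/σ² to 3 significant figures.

μ = 32.88, τ = 0.00621

For Normal(μ,σ), the p-quantile is μ + z_p·σ. Here z_{0.27} = -0.6128, z_{0.91} = 1.341.
So 25.1 = μ − 0.6128σ and 49.9 = μ + 1.341σ.
Subtracting: σ = (49.9 − 25.1)/(1.341 − (-0.6128)) = 12.69.
Then μ = 25.1 − (-0.6128)·12.69 = 32.88.
Precision τ = 1/σ² = 1/12.69² = 0.00621.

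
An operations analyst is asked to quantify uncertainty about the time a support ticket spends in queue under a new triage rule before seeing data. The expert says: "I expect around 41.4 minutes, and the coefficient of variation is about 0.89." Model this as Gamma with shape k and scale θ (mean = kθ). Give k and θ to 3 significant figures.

k ≈ 1.26, θ ≈ 32.8

For Gamma(k, scale θ): mean = kθ, variance = kθ², so CV = 1/√k.
CV = 0.89, hence k = 1/CV² = 1.26.
Then θ = mean/k = 41.4/1.26 = 32.8.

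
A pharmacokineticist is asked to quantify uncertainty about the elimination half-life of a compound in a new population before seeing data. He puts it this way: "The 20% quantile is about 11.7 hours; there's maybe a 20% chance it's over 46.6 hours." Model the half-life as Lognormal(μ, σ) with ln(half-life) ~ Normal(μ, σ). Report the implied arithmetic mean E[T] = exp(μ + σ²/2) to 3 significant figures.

E[T] ≈ 32.7 hours

If T ~ Lognormal(μ,σ) then ln T ~ Normal(μ,σ), so the p-quantile of ln T is μ + z_p·σ.
ln(11.7) = 2.46 and ln(46.6) = 3.842; z_{0.2} = -0.8416, z_{0.8} = 0.8416.
σ = (3.842 − 2.46)/(0.8416 − (-0.8416)) = 0.821.
μ = 2.46 − (-0.8416)·0.821 = 3.151.
E[T] = exp(μ + σ²/2) = exp(3.151 + 0.3371) = 32.7 hours.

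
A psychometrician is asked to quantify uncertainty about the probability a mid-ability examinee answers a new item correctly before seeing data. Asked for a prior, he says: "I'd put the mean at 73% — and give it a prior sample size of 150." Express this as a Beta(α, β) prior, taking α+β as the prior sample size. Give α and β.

Under the effective-sample-size interpretation, Beta(α, β) has prior mean α/(α+β) and prior sample size α+β.
So α+β = 150 and α/(α+β) = 0.73, giving α = 0.73·150 = 109.5 and β = 150 − 109.5 = 40.5.

α = 109.5, β = 40.5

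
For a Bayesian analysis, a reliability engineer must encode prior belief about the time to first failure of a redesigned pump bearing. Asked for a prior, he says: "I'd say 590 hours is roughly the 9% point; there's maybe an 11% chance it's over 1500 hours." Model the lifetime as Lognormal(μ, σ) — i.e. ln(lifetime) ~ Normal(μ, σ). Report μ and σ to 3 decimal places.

If T ~ Lognormal(μ,σ) then ln T ~ Normal(μ,σ), so the p-quantile of ln T is μ + z_p·σ.
ln(590) = 6.38 and ln(1500) = 7.313; z_{0.09} = -1.341, z_{0.89} = 1.227.
σ = (7.313 − 6.38)/(1.227 − (-1.341)) = 0.363.
μ = 6.38 − (-1.341)·0.363 = 6.867.

μ ≈ 6.867, σ ≈ 0.363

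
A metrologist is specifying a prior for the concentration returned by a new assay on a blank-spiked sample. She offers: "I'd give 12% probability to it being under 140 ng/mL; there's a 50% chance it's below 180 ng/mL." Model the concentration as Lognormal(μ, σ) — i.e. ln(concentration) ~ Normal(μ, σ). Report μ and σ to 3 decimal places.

If T ~ Lognormal(μ,σ) then ln T ~ Normal(μ,σ), so the p-quantile of ln T is μ + z_p·σ.
ln(140) = 4.942 and ln(180) = 5.193; z_{0.12} = -1.175, z_{0.5} = 0.
σ = (5.193 − 4.942)/(0 − (-1.175)) = 0.214.
μ = 4.942 − (-1.175)·0.214 = 5.193.

μ ≈ 5.193, σ ≈ 0.214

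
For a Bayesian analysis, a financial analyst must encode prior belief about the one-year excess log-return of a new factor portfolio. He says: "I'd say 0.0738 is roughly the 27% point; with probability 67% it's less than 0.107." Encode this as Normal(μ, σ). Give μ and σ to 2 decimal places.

The p-quantile of Normal(μ,σ) is μ + z_p·σ, with z_{0.27} = -0.6128 and z_{0.67} = 0.4399.
Eliminate σ: μ = (z₂·x₁ − z₁·x₂)/(z₂ − z₁) = (0.4399·0.0738 − (-0.6128)·0.107)/1.053 = 0.09.
Then σ = (x₂ − x₁)/(z₂ − z₁) = (0.107 − 0.0738)/1.053 = 0.03.

μ = 0.09, σ = 0.03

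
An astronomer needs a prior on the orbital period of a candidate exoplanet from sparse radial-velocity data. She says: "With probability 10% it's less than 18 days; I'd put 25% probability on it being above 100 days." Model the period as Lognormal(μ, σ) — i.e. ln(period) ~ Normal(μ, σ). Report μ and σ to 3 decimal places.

If T ~ Lognormal(μ,σ) then ln T ~ Normal(μ,σ), so the p-quantile of ln T is μ + z_p·σ.
ln(18) = 2.89 and ln(100) = 4.605; z_{0.1} = -1.282, z_{0.75} = 0.6745.
σ = (4.605 − 2.89)/(0.6745 − (-1.282)) = 0.877.
μ = 2.89 − (-1.282)·0.877 = 4.014.

μ ≈ 4.014, σ ≈ 0.877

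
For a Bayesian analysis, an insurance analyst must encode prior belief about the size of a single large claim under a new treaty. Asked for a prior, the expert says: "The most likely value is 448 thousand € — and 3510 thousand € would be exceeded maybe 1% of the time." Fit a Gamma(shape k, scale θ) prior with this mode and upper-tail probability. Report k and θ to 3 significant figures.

k ≈ 1.8, θ ≈ 561

Gamma(k,θ) with k>1 has mode (k−1)θ, so θ = 448/(k−1).
Need P(X < 3510) = 0.99 with θ tied to k this way. Start at k = 2, θ = 448: P(X<3510) ≈ 0.997.
Too high — lower k to spread out. Iterating converges to k ≈ 1.8.
Then θ = 448/(1.8−1) ≈ 561.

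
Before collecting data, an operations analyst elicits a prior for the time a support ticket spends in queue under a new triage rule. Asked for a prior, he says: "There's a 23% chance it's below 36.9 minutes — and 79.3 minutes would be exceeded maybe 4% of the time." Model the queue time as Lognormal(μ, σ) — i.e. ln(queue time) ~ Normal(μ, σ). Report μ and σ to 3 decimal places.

μ ≈ 3.835, σ ≈ 0.307

If T ~ Lognormal(μ,σ) then ln T ~ Normal(μ,σ), so the p-quantile of ln T is μ + z_p·σ.
ln(36.9) = 3.608 and ln(79.3) = 4.373; z_{0.23} = -0.7388, z_{0.96} = 1.751.
σ = (4.373 − 3.608)/(1.751 − (-0.7388)) = 0.307.
μ = 3.608 − (-0.7388)·0.307 = 3.835.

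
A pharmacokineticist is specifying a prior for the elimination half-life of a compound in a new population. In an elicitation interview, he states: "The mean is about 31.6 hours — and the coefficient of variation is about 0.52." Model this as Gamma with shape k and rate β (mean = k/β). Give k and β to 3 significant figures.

For Gamma(k, rate β): mean = k/β, variance = k/β², so CV = 1/√k.
CV = 0.52, hence k = 1/CV² = 3.7.
Then β = k/mean = 3.7/31.6 = 0.117.

k ≈ 3.7, β ≈ 0.117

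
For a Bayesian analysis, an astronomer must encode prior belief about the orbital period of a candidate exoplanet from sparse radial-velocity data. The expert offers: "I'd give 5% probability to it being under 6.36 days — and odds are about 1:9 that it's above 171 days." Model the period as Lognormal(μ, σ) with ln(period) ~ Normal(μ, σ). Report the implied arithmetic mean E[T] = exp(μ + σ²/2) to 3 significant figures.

E[T] ≈ 76.2 days

If T ~ Lognormal(μ,σ) then ln T ~ Normal(μ,σ), so the p-quantile of ln T is μ + z_p·σ.
ln(6.36) = 1.85 and ln(171) = 5.142; z_{0.05} = -1.645, z_{0.9} = 1.282.
σ = (5.142 − 1.85)/(1.282 − (-1.645)) = 1.125.
μ = 1.85 − (-1.645)·1.125 = 3.700.
E[T] = exp(μ + σ²/2) = exp(3.700 + 0.6326) = 76.2 days.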